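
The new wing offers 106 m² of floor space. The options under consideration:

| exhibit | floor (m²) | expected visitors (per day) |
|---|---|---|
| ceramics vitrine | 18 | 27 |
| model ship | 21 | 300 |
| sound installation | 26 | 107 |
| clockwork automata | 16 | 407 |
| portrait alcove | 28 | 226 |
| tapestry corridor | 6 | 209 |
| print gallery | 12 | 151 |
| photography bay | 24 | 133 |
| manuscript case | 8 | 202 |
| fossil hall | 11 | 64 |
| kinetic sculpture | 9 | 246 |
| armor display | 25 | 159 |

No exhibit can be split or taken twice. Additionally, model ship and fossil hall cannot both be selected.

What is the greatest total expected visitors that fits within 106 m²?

1741

Model ship + clockwork automata + portrait alcove + tapestry corridor + print gallery + manuscript case + kinetic sculpture uses 100 of the 106 m² and totals 1741.
Every other selection either busts 106 m² or breaks a pairing rule or fails to beat 1741.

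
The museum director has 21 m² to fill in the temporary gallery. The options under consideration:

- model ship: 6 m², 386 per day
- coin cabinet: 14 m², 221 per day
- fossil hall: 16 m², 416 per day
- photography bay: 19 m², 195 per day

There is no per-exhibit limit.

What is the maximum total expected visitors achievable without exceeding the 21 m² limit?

3×model ship uses 18 of the 21 m² and totals 1158.

1158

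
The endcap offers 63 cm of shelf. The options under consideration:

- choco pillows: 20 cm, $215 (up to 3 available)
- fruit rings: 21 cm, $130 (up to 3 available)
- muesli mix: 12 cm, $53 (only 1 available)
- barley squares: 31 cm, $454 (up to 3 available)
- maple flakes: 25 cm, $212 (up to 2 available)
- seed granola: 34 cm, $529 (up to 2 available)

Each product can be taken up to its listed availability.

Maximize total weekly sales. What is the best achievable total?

908

Greedy by ratio would take choco pillows + seed granola: 54 cm used, total 744.
The 54 cm tied up in choco pillows and seed granola is better spent on 2×barley squares — total rises to 908 (62 cm).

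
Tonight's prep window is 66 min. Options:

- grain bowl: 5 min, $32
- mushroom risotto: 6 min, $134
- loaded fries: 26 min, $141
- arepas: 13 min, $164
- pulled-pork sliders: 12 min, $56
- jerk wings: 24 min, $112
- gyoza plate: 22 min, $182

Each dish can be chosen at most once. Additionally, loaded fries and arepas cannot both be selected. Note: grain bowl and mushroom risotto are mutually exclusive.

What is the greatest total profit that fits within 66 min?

Density check — mushroom risotto 22.33, arepas 12.62, gyoza plate 8.27 are the best per min.
Best packing: mushroom risotto + arepas + jerk wings + gyoza plate — 65 min, 592 total.
Every other selection either busts 66 min or breaks a pairing rule or fails to beat 592.

592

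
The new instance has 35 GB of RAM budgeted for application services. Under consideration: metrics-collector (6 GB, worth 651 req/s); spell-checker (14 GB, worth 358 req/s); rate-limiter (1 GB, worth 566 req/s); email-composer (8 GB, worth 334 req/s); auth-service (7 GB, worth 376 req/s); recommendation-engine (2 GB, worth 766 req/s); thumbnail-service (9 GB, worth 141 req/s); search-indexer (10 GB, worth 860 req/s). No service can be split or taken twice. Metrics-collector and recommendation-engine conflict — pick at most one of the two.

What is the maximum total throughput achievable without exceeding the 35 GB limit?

Best packing: spell-checker + rate-limiter + auth-service + recommendation-engine + search-indexer — 34 GB, 2926 total.

2926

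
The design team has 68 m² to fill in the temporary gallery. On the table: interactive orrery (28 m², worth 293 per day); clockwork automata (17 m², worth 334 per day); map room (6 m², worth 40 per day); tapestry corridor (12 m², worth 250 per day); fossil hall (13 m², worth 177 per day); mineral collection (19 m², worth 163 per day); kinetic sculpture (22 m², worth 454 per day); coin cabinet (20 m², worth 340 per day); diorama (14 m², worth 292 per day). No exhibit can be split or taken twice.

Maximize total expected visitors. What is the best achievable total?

Density check — diorama 20.86, tapestry corridor 20.83, kinetic sculpture 20.64, clockwork automata 19.65 are the best per m².
Filling by ratio: clockwork automata + tapestry corridor + kinetic sculpture + diorama for 1330, with 3 m² left unused.
Replace clockwork automata with coin cabinet: the trade gains 6 net, giving 1336 at 68 m².
Nothing else within 68 m² beats 1336.

1336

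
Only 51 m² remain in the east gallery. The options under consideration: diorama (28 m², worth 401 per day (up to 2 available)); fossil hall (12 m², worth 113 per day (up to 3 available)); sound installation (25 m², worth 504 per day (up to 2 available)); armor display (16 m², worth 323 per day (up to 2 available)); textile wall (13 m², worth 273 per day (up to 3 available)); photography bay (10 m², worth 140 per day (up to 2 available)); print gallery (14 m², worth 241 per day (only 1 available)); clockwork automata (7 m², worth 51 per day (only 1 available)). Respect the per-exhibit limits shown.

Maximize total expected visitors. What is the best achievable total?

1050

Taking the top-ratio exhibits first gives 3×textile wall + photography bay for 959 (49 m²).
Replace textile wall and photography bay with sound installation: the trade gains 91 net, giving 1050 at 51 m².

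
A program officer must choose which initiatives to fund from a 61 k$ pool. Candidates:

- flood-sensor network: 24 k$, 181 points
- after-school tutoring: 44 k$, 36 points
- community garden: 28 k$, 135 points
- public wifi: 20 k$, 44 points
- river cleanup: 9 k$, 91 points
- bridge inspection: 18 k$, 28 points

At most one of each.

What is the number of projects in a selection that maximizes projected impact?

3

Optimal total is 407.
flood-sensor network + community garden + river cleanup hits 407 at 61 k$.
All optima have 3 projects.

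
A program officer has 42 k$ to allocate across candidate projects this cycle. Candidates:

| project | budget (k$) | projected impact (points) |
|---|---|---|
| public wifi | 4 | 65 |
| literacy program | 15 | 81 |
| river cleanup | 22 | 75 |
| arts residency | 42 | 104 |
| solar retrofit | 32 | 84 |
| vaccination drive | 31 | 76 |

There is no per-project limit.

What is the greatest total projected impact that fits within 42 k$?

650

10×public wifi uses 40 of the 42 k$ and totals 650.
That's the maximum — no swap from here does better than 650.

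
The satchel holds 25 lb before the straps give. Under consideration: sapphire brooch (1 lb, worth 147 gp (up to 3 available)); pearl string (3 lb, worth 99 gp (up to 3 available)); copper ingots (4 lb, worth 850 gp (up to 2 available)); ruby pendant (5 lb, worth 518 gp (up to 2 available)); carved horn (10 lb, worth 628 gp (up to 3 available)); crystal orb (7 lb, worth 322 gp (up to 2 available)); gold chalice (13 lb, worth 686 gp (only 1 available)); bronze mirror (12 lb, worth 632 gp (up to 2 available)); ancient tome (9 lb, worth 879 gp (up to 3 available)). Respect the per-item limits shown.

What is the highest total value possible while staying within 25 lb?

Density check — copper ingots 212.50, sapphire brooch 147.00, ruby pendant 103.60, ancient tome 97.67 are the best per lb.
The ratio heuristic lands on 3×sapphire brooch + pearl string + 2×copper ingots + 2×ruby pendant (3276) but leaves 1 lb idle.
Dropping pearl string and ruby pendant frees 8 lb; slotting in ancient tome (9 lb) lifts the total to 3538 at 25 lb.
That's the maximum — no swap from here does better than 3538.

3538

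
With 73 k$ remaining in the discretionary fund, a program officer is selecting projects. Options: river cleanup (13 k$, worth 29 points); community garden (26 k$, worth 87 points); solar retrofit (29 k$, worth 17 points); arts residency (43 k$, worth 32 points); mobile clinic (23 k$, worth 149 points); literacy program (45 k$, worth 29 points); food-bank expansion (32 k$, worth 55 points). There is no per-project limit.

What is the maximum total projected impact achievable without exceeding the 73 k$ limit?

447

Density check — mobile clinic 6.48, community garden 3.35, river cleanup 2.23, food-bank expansion 1.72 are the best per k$.
Best packing: 3×mobile clinic — 69 k$, 447 total.
That's the maximum — no swap from here does better than 447.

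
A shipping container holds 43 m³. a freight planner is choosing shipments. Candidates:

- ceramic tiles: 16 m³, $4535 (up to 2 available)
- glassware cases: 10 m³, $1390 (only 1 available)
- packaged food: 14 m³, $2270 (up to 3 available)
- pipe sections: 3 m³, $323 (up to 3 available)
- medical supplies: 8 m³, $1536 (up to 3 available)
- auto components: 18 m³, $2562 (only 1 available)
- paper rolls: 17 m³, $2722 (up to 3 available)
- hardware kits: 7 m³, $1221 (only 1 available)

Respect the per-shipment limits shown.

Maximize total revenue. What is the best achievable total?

10929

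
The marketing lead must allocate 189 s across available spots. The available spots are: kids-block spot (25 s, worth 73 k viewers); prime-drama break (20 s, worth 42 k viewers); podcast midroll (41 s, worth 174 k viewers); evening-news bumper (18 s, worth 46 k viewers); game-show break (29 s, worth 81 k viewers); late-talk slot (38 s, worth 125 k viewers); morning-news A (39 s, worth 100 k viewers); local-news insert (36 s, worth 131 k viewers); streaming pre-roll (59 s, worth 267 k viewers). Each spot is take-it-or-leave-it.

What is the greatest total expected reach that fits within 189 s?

699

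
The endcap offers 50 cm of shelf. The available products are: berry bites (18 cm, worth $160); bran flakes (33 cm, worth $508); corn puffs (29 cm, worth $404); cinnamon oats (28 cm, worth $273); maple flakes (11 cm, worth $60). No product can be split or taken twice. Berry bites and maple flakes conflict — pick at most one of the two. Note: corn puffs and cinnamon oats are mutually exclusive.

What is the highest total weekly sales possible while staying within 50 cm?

568

Ranking by ratio (weekly sales/cm): bran flakes 15.39, corn puffs 13.93, cinnamon oats 9.75, berry bites 8.89.
Taking bran flakes + maple flakes: 44 cm used, 568 in weekly sales.
Next best is berry bites + corn puffs at 564 (47 cm) — short by 4.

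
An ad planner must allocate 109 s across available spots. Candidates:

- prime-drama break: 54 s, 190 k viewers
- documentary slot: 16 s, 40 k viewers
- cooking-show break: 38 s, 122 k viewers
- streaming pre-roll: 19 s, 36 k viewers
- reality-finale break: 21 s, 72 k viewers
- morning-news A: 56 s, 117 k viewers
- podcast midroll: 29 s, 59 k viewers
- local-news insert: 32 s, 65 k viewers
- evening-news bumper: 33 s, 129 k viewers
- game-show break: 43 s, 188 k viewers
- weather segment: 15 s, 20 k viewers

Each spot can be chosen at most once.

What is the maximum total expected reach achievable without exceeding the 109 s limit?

Greedy by ratio would take reality-finale break + evening-news bumper + game-show break: 97 s used, total 389.
Replace game-show break with prime-drama break: the trade gains 2 net, giving 391 at 108 s.
No other feasible combination exceeds 391.

391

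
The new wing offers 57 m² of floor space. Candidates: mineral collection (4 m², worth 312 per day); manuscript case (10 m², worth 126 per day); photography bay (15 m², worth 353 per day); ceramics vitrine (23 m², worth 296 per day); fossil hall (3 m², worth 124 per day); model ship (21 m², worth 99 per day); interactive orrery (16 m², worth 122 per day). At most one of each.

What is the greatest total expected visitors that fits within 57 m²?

1211

Taking mineral collection + manuscript case + photography bay + ceramics vitrine + fossil hall: 55 m² used, 1211 in expected visitors.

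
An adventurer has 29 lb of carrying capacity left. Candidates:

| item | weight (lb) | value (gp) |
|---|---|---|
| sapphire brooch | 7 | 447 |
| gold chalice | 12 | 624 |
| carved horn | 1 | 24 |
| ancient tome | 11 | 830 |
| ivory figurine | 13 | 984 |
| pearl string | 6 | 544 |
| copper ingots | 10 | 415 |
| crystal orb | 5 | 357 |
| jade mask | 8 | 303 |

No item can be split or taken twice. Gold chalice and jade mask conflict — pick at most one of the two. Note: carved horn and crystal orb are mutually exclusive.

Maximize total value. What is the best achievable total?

2178

Sapphire brooch + ancient tome + pearl string + crystal orb uses 29 of the 29 lb and totals 2178.
That's the maximum — no feasible swap from here does better than 2178.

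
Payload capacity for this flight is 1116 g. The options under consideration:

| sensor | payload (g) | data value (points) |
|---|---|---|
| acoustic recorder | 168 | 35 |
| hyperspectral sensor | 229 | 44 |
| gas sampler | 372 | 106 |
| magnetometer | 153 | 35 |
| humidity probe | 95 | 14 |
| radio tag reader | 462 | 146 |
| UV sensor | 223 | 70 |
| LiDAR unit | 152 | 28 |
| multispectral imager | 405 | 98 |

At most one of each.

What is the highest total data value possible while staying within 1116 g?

322

Gas sampler + radio tag reader + UV sensor uses 1057 of the 1116 g and totals 322.
Nothing else within 1116 g beats 322.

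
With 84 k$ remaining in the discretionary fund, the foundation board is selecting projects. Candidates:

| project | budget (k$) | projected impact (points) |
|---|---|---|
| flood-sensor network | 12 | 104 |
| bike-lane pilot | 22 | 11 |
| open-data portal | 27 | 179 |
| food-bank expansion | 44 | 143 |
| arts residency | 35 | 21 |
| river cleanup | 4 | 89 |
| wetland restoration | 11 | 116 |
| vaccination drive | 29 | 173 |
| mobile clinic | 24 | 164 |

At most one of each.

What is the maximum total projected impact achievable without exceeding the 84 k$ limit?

661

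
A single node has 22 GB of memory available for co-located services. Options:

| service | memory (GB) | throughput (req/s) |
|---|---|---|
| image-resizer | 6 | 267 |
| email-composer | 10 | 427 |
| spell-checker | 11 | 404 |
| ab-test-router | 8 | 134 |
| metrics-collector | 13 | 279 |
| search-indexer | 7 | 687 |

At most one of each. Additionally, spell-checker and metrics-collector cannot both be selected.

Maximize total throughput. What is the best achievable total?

1114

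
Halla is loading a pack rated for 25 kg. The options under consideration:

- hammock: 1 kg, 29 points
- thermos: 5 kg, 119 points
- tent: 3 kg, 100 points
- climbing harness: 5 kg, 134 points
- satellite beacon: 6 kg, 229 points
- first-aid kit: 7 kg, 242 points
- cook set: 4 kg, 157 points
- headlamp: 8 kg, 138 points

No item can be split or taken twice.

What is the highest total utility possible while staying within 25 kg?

The ratio heuristic lands on hammock + tent + satellite beacon + first-aid kit + cook set (757) but leaves 4 kg idle.
Dropping hammock frees 1 kg; slotting in climbing harness (5 kg) lifts the total to 862 at 25 kg.

862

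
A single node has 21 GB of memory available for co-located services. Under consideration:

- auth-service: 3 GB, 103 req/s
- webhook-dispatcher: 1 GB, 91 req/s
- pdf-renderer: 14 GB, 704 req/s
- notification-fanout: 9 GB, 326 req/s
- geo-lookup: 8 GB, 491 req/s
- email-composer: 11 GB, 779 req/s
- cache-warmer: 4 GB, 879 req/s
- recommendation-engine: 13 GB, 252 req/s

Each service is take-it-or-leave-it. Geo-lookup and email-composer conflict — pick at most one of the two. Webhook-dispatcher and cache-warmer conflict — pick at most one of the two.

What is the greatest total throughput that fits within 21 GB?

Best packing: auth-service + email-composer + cache-warmer — 18 GB, 1761 total.

1761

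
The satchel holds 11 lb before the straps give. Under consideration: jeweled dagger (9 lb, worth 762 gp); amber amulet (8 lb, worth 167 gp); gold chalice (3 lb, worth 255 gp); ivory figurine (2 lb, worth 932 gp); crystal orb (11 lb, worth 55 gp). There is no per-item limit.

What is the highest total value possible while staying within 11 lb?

Taking 5×ivory figurine: 10 lb used, 4660 in value.

4660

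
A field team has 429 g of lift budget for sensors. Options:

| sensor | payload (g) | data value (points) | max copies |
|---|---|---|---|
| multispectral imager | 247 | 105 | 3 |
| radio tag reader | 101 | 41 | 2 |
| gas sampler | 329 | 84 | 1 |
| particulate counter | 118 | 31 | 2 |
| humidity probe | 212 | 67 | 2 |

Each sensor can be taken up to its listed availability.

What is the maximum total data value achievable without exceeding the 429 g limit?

The ratio heuristic lands on multispectral imager + radio tag reader (146) but leaves 81 g idle.
Dropping multispectral imager frees 247 g; slotting in radio tag reader + humidity probe (313 g) lifts the total to 149 at 414 g.
Nothing else within 429 g beats 149.

149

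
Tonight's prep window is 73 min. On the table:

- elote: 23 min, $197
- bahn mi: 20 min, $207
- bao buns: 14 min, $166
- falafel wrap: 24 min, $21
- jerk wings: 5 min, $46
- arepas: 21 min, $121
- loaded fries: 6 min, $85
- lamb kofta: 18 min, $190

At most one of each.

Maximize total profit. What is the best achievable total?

725

Greedy by ratio would take bahn mi + bao buns + jerk wings + loaded fries + lamb kofta: 63 min used, total 694.
The 14 min tied up in bao buns is better spent on elote — total rises to 725 (72 min).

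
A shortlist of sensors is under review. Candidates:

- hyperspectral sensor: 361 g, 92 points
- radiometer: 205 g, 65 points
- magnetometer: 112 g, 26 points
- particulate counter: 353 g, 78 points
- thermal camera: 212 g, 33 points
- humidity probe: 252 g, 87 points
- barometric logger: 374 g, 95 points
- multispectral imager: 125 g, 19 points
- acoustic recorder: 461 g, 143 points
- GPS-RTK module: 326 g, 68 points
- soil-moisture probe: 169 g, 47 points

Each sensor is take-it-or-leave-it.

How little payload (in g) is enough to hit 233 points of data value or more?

Minimise g subject to total data value ≥ 233.
radiometer + magnetometer + acoustic recorder: 234 data value at 778 g.
Below 778 g the best achievable stays under 233.

778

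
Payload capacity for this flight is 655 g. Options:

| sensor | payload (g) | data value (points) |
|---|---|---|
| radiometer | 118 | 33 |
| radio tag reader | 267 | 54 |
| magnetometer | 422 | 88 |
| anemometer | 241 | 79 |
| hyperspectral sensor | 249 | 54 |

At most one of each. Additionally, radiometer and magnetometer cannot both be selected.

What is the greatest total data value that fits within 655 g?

166

Density check — anemometer 0.33, radiometer 0.28, hyperspectral sensor 0.22 are the best per g.
Best packing: radiometer + radio tag reader + anemometer — 626 g, 166 total.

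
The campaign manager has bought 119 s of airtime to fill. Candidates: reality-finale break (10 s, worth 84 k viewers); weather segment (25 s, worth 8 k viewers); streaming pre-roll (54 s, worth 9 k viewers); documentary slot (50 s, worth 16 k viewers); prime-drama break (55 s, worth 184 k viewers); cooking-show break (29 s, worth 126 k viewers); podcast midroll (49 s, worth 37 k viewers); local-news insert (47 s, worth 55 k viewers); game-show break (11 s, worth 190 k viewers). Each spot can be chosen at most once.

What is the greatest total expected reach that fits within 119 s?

584

Best packing: reality-finale break + prime-drama break + cooking-show break + game-show break — 105 s, 584 total.
Next best is prime-drama break + cooking-show break + game-show break at 500 (95 s) — short by 84.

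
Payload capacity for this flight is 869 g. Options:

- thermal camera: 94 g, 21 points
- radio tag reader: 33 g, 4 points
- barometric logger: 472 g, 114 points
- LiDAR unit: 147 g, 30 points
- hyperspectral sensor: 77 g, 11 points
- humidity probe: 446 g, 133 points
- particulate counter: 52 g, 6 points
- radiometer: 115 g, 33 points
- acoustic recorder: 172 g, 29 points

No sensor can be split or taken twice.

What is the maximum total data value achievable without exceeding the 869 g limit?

223

Ranking by ratio (data value/g): humidity probe 0.30, radiometer 0.29, barometric logger 0.24, thermal camera 0.22.
The ratio heuristic lands on thermal camera + radio tag reader + LiDAR unit + humidity probe + radiometer (221) but leaves 34 g idle.
Replace radio tag reader with particulate counter: the trade gains 2 net, giving 223 at 854 g.
Every other selection either busts 869 g or fails to beat 223.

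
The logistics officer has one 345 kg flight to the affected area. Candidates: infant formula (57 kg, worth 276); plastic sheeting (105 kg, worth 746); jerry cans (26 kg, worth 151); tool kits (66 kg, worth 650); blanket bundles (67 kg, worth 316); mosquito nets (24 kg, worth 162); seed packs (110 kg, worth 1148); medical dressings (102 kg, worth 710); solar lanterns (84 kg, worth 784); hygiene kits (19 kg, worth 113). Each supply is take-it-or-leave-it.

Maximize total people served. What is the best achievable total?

By people served per kg: seed packs 10.44, tool kits 9.85, solar lanterns 9.33, plastic sheeting 7.10 lead.
Greedy by ratio would take jerry cans + tool kits + mosquito nets + seed packs + solar lanterns + hygiene kits: 329 kg used, total 3008.
Dropping jerry cans and hygiene kits frees 45 kg; slotting in infant formula (57 kg) lifts the total to 3020 at 341 kg.
Next best is infant formula + jerry cans + tool kits + seed packs + solar lanterns at 3009 (343 kg) — short by 11.

3020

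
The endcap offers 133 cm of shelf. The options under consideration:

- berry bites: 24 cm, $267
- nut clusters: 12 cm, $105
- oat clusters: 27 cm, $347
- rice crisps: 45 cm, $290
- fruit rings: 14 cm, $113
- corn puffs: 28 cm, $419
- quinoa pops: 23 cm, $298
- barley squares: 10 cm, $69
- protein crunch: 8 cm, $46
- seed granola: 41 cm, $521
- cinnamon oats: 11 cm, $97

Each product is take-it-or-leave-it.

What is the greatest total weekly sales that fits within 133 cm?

1698

Ranking by ratio (weekly sales/cm): corn puffs 14.96, quinoa pops 12.96, oat clusters 12.85.
Taking the top-ratio products first gives oat clusters + corn puffs + quinoa pops + seed granola + cinnamon oats for 1682 (130 cm).
Replace cinnamon oats with fruit rings: the trade gains 16 net, giving 1698 at 133 cm.
Every other selection either busts 133 cm or fails to beat 1698.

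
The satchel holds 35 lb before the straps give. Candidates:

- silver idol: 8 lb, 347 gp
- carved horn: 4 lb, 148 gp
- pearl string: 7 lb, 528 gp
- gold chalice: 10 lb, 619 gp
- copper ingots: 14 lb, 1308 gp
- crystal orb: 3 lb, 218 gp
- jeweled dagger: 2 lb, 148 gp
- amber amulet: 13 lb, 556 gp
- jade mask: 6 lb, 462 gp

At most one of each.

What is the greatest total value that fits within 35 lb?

2755

Density check — copper ingots 93.43, jade mask 77.00, pearl string 75.43 are the best per lb.
Filling by ratio: pearl string + copper ingots + crystal orb + jeweled dagger + jade mask for 2664, with 3 lb left unused.
The 7 lb tied up in pearl string is better spent on gold chalice — total rises to 2755 (35 lb).
Next best is pearl string + gold chalice + copper ingots + crystal orb at 2673 (34 lb) — short by 82.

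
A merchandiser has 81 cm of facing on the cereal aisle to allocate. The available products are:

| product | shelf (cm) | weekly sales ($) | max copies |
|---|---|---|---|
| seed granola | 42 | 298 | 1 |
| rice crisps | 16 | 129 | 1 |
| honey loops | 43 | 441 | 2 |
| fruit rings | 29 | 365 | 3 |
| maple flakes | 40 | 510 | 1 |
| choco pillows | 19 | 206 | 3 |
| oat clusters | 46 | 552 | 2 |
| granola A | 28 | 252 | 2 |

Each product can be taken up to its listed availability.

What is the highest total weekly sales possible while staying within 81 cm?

936

The ratio heuristic lands on fruit rings + maple flakes (875) but leaves 12 cm idle.
Dropping maple flakes frees 40 cm; slotting in fruit rings + choco pillows (48 cm) lifts the total to 936 at 77 cm.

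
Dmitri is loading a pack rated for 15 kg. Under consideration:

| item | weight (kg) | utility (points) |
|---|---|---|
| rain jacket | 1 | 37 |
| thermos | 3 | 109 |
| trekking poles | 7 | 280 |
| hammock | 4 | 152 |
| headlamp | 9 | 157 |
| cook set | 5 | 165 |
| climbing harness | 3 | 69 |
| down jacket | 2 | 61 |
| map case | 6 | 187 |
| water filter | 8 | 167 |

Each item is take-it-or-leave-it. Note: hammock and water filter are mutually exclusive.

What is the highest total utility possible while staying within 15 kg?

578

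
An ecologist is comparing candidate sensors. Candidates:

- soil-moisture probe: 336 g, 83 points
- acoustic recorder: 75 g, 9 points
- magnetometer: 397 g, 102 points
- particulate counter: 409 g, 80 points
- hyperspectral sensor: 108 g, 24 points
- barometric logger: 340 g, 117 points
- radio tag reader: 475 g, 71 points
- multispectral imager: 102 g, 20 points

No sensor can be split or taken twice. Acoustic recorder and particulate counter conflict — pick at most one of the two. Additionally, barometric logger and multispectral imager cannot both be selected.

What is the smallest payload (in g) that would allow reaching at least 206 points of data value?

737

Look for the lowest-payload combination reaching 206.
magnetometer + barometric logger reaches 219 using 737 g.
No combination under 737 g hits 206.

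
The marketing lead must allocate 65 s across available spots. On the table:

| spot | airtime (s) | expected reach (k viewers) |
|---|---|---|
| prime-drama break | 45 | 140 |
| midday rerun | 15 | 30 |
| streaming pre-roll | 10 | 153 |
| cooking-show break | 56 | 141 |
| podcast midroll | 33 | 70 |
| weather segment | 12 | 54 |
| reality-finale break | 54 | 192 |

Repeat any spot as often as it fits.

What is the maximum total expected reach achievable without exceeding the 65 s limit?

918

Taking 6×streaming pre-roll: 60 s used, 918 in expected reach.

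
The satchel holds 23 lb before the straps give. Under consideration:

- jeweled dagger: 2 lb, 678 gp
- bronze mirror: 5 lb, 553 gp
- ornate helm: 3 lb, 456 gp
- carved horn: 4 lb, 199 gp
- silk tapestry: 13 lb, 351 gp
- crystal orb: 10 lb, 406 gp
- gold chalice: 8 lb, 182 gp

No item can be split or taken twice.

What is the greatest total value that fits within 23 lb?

A density-first pass picks jeweled dagger + bronze mirror + ornate helm + carved horn + gold chalice — 2068 at 22 lb.
Dropping carved horn and gold chalice frees 12 lb; slotting in crystal orb (10 lb) lifts the total to 2093 at 20 lb.

2093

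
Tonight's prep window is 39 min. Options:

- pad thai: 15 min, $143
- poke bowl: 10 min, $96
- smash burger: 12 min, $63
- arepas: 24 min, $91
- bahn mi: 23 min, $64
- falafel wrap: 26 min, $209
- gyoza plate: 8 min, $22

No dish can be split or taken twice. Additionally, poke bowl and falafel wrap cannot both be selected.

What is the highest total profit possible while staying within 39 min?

By profit per min: poke bowl 9.60, pad thai 9.53, falafel wrap 8.04 lead.
Best packing: pad thai + poke bowl + smash burger — 37 min, 302 total.

302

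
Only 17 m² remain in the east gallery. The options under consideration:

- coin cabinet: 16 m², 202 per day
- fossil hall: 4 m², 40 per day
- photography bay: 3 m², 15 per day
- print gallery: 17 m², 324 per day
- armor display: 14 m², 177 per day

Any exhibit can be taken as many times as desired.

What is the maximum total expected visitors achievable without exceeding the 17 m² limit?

324

Best packing: print gallery — 17 m², 324 total.
That's the maximum — no swap from here does better than 324.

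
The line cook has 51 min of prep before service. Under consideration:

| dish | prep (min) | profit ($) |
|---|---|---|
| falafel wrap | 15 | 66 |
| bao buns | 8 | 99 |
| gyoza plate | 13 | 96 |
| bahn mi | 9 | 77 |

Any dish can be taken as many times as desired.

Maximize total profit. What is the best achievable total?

594

The ratio ordering already packs tightly: 6×bao buns, 48 min, 594.
That's the maximum — no swap from here does better than 594.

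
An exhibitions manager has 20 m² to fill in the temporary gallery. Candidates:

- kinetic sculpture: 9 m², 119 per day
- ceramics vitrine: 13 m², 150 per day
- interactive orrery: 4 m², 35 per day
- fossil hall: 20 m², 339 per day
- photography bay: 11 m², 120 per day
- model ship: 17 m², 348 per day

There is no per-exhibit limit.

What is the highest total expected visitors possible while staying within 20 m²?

Best packing: model ship — 17 m², 348 total.
Every other selection either busts 20 m² or fails to beat 348.

348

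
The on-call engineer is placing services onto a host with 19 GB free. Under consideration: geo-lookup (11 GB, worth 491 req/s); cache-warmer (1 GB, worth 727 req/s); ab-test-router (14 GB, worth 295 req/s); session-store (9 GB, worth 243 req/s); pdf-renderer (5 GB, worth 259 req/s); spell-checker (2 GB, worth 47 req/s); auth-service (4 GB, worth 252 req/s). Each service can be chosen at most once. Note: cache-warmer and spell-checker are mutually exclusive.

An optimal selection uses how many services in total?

The maximum throughput within 19 GB is 1481.
cache-warmer + session-store + pdf-renderer + auth-service hits 1481 at 19 GB.
All optima have 4 services.

4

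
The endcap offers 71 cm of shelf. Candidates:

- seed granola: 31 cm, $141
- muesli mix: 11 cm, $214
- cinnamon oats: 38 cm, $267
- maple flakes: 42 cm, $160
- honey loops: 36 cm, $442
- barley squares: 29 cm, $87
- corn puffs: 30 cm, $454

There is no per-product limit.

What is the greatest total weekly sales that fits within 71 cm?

The ratio ordering already packs tightly: 6×muesli mix, 66 cm, 1284.

1284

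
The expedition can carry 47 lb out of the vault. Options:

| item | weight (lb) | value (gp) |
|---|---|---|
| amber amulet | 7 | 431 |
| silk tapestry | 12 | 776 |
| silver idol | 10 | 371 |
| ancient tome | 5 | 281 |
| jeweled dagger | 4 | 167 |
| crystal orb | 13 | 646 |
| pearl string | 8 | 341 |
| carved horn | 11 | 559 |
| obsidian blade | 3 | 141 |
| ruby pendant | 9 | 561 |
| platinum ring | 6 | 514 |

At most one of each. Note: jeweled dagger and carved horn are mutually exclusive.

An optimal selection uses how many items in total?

5

Best achievable value is 2928.
One optimal bundle: amber amulet + silk tapestry + crystal orb + ruby pendant + platinum ring (47 lb).
Every optimal selection uses 5 items.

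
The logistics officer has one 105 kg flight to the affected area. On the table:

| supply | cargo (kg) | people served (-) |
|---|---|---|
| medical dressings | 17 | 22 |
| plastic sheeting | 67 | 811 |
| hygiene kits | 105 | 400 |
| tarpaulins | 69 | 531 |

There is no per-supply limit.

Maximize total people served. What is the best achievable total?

855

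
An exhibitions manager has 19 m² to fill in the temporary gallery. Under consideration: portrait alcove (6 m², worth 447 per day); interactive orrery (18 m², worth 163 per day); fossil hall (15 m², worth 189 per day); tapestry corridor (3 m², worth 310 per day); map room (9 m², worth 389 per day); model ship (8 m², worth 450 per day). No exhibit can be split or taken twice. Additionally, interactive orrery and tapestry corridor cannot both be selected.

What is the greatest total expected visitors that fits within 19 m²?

1207

Ranking by ratio (expected visitors/m²): tapestry corridor 103.33, portrait alcove 74.50, model ship 56.25, map room 43.22.
Portrait alcove + tapestry corridor + model ship uses 17 of the 19 m² and totals 1207.
Next best is portrait alcove + tapestry corridor + map room at 1146 (18 m²) — short by 61.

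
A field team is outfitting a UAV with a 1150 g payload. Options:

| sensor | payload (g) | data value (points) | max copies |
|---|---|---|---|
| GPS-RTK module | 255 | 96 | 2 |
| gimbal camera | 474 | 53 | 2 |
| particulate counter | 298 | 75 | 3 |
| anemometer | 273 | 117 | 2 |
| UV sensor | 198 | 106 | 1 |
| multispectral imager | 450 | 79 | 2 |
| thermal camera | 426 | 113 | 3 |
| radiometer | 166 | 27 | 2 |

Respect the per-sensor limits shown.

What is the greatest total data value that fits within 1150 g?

442

By data value per g: UV sensor 0.54, anemometer 0.43, GPS-RTK module 0.38 lead.
The ratio heuristic lands on GPS-RTK module + 2×anemometer + UV sensor (436) but leaves 151 g idle.
Replace anemometer with GPS-RTK module + radiometer: the trade gains 6 net, giving 442 at 1147 g.
The spare 3 g is too small for any remaining sensor, and no exchange beats 442.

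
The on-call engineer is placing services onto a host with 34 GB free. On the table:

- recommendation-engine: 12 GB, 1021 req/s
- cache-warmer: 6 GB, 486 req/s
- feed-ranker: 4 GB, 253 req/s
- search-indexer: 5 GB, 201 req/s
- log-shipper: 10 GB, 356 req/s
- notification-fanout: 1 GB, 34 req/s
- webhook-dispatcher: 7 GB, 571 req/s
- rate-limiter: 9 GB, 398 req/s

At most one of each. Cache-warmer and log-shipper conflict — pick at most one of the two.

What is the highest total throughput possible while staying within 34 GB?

2532

Recommendation-engine + cache-warmer + feed-ranker + search-indexer + webhook-dispatcher uses 34 of the 34 GB and totals 2532.
The closest alternative, recommendation-engine + cache-warmer + webhook-dispatcher + rate-limiter, reaches only 2476.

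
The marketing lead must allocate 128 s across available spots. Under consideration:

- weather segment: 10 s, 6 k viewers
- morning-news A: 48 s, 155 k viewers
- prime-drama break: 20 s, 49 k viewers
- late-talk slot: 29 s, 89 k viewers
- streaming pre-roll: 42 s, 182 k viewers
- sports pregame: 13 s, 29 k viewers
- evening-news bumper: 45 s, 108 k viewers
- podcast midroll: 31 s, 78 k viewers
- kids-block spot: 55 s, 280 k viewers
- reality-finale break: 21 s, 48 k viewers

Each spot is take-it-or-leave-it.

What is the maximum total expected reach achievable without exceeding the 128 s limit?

By expected reach per s: kids-block spot 5.09, streaming pre-roll 4.33, morning-news A 3.23 lead.
Taking late-talk slot + streaming pre-roll + kids-block spot: 126 s used, 551 in expected reach.

551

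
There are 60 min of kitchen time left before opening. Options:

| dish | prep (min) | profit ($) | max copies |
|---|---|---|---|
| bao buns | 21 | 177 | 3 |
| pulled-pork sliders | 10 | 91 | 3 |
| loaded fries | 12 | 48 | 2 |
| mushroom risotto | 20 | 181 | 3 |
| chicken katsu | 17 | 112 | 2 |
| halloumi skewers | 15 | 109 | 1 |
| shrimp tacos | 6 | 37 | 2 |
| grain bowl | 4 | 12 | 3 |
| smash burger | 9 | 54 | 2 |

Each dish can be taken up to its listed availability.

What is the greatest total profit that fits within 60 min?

544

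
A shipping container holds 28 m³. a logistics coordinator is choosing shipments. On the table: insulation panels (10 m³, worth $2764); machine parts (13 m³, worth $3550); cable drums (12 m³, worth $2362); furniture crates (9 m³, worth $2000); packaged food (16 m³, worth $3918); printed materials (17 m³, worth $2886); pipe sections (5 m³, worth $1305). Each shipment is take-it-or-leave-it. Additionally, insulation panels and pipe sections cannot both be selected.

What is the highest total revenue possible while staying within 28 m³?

Ranking by ratio (revenue/m³): insulation panels 276.40, machine parts 273.08, pipe sections 261.00.
Machine parts + furniture crates + pipe sections uses 27 of the 28 m³ and totals 6855.
An exhaustive check of the 128 subsets confirms 6855.

6855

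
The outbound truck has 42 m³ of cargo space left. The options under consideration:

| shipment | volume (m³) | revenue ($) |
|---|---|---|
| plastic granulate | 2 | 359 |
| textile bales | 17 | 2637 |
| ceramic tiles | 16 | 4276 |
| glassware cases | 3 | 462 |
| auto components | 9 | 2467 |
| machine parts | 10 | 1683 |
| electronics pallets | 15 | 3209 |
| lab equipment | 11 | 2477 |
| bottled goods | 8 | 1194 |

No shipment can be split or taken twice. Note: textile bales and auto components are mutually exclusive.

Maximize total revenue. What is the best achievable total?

10311

Greedy by ratio would take plastic granulate + ceramic tiles + glassware cases + auto components + lab equipment: 41 m³ used, total 10041.
Replace glassware cases and lab equipment with electronics pallets: the trade gains 270 net, giving 10311 at 42 m³.
Runner-up plastic granulate + ceramic tiles + glassware cases + auto components + lab equipment tops out at 10041.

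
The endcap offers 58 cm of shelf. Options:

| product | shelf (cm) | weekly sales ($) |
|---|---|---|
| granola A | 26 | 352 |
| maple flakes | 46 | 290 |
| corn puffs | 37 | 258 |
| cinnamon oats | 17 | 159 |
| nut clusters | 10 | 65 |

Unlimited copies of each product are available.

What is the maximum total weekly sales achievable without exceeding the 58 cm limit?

704

The ratio ordering already packs tightly: 2×granola A, 52 cm, 704.
That's the maximum — no swap from here does better than 704.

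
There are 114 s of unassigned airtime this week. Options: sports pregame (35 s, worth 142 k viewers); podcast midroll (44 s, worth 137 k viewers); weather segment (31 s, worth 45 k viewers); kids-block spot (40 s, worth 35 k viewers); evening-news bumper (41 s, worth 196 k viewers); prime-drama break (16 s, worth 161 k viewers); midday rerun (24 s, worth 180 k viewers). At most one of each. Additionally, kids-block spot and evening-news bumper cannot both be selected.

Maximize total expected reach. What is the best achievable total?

582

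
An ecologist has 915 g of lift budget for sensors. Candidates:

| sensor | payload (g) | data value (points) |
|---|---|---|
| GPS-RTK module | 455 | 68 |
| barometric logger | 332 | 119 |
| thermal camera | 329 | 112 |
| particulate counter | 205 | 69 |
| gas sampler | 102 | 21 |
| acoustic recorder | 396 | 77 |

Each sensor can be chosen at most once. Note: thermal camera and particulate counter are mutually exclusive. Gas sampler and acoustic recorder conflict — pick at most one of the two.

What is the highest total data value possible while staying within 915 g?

252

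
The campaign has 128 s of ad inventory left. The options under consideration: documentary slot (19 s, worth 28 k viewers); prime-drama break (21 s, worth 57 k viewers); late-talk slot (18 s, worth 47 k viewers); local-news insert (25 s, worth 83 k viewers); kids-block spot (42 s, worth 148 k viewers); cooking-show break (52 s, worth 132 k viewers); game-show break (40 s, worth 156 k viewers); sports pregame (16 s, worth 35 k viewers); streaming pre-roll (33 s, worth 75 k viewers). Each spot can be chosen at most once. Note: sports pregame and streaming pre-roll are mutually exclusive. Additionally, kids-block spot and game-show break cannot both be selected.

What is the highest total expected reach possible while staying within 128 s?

Best packing: prime-drama break + late-talk slot + local-news insert + game-show break + sports pregame — 120 s, 378 total.
The spare 8 s is too small for any remaining spot, and no feasible exchange beats 378.

378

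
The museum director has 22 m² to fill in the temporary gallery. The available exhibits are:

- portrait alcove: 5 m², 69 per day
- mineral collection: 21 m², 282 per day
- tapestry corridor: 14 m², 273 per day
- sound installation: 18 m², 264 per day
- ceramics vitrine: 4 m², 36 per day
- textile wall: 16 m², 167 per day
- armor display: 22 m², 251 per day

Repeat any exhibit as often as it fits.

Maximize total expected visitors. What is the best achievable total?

By expected visitors per m²: tapestry corridor 19.50, sound installation 14.67, portrait alcove 13.80 lead.
Greedy by ratio would take portrait alcove + tapestry corridor: 19 m² used, total 342.
Dropping portrait alcove frees 5 m²; slotting in 2×ceramics vitrine (8 m²) lifts the total to 345 at 22 m².
Nothing else within 22 m² beats 345.

345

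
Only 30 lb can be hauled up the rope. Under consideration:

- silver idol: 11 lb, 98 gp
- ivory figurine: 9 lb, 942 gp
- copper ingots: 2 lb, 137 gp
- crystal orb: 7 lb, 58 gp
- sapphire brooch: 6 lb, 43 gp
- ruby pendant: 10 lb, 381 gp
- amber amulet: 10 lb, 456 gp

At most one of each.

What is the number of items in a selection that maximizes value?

Optimal total is 1779.
ivory figurine + ruby pendant + amber amulet hits 1779 at 29 lb.
All optima have 3 items.

3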